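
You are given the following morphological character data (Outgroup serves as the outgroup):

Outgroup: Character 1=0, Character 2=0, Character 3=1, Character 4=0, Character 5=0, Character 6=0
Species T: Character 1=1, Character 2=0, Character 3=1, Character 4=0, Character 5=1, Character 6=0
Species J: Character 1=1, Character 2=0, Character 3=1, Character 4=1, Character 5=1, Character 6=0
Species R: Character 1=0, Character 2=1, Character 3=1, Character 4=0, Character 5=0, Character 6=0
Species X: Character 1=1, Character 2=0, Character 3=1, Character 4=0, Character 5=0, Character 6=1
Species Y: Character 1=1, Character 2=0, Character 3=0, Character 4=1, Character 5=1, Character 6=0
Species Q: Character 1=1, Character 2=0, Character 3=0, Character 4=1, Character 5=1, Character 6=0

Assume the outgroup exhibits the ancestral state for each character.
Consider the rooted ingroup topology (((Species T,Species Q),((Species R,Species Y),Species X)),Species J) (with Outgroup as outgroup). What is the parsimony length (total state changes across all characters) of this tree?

Map each character onto (((Species T,Species Q),((Species R,Species Y),Species X)),Species J) (rooted by Outgroup) and count the minimum state changes it requires (Fitch parsimony):
Character 1: 2; Character 2: 1; Character 3: 2; Character 4: 3; Character 5: 3; Character 6: 1.
Total tree length = 12.

12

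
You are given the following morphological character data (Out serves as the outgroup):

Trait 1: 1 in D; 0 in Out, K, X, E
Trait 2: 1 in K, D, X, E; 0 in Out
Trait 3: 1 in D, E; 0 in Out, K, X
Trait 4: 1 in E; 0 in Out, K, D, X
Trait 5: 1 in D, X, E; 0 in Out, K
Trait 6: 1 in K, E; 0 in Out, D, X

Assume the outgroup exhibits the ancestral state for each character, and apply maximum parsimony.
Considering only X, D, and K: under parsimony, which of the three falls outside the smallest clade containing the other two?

The outgroup has state '0' for every character, so '1' is the derived state throughout.
Trait 1 (derived state '1') is unique to D (autapomorphy; uninformative for grouping).
Trait 2 (derived state '1') is shared by all ingroup taxa — unites the whole ingroup.
Trait 3: derived state '1' in D and E only — synapomorphy for {D, E}.
Trait 4 (derived state '1') is unique to E (autapomorphy; uninformative for grouping).
Only D, E, and X show the derived state '1' for Trait 5, supporting them as a clade.
Trait 6 groups E and K, which is incompatible with the clades supported by the remaining characters; treating it as convergent (homoplasy) costs fewer steps than any alternative tree.
Most parsimonious ingroup topology: (K,((D,E),X)).
X and D share a more recent common ancestor with each other than either does with K, so K is the least closely related of the three.

K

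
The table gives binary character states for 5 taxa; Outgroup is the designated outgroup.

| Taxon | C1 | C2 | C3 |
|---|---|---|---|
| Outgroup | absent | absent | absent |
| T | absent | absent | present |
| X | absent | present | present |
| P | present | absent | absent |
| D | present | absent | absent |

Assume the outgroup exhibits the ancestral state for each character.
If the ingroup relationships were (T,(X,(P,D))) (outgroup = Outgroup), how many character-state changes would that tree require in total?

Map each character onto (T,(X,(P,D))) (rooted by Outgroup) and count the minimum state changes it requires (Fitch parsimony):
C1: 1; C2: 1; C3: 2.
Total tree length = 4.

4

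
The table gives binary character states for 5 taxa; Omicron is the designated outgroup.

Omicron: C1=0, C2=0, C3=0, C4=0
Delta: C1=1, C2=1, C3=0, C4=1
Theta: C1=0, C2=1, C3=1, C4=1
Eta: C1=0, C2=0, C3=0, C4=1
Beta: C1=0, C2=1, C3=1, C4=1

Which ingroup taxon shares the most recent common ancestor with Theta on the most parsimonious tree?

Beta

The outgroup has state '0' for every character, so '1' is the derived state throughout.
C1 (derived state '1') is unique to Delta (autapomorphy; uninformative for grouping).
Only Beta, Delta, and Theta show the derived state '1' for C2, supporting them as a clade.
Only Beta and Theta show the derived state '1' for C3, supporting them as a clade.
All ingroup taxa share the derived state '1' for C4; it defines the ingroup but does not resolve relationships within it.
Most parsimonious ingroup topology: ((Delta,(Theta,Beta)),Eta).
Theta and Beta form a cherry on this tree, so they are sister taxa.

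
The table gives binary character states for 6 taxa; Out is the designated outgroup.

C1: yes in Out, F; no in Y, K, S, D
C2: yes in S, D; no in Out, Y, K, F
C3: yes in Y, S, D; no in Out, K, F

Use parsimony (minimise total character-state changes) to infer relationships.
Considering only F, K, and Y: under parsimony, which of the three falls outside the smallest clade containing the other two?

Character polarity is set by the outgroup: the derived state is whichever differs from the outgroup's state, so for C1 the derived state is 'no', and for the remaining characters it is 'yes'.
C1: derived state 'no' in D, K, S, and Y only — synapomorphy for {D, K, S, Y}.
Only D and S show the derived state 'yes' for C2, supporting them as a clade.
C3: derived state 'yes' in D, S, and Y only — synapomorphy for {D, S, Y}.
Most parsimonious ingroup topology: (((Y,(S,D)),K),F).
Y and K share a more recent common ancestor with each other than either does with F, so F is the least closely related of the three.

F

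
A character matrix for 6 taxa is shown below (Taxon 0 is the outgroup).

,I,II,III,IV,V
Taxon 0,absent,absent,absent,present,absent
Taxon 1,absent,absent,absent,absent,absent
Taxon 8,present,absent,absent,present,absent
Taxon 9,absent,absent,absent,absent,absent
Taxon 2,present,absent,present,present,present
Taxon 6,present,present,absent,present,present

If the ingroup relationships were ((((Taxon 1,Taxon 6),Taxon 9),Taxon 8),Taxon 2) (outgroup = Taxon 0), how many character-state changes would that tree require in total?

Map each character onto ((((Taxon 1,Taxon 6),Taxon 9),Taxon 8),Taxon 2) (rooted by Taxon 0) and count the minimum state changes it requires (Fitch parsimony):
I: 3; II: 1; III: 1; IV: 2; V: 2.
Total tree length = 9.

9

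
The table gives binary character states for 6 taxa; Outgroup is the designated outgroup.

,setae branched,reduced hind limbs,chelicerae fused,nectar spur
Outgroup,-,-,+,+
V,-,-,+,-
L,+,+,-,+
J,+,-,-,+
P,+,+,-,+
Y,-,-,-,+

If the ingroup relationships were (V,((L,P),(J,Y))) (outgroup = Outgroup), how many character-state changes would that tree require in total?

5

Map each character onto (V,((L,P),(J,Y))) (rooted by Outgroup) and count the minimum state changes it requires (Fitch parsimony):
setae branched: 2; reduced hind limbs: 1; chelicerae fused: 1; nectar spur: 1.
Total tree length = 5.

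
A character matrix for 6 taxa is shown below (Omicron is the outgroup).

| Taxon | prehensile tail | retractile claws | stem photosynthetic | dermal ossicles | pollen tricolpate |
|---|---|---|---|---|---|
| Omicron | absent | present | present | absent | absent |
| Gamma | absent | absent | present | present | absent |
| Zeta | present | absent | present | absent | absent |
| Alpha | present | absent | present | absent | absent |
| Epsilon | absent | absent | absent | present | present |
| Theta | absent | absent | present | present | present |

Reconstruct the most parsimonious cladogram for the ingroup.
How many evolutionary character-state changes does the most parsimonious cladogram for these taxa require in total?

Character polarity is set by the outgroup: the derived state is whichever differs from the outgroup's state, so for retractile claws, stem photosynthetic the derived state is 'absent', and for the remaining characters it is 'present'.
Only Alpha and Zeta show the derived state 'present' for prehensile tail, supporting them as a clade.
retractile claws (derived state 'absent') is shared by all ingroup taxa — unites the whole ingroup.
stem photosynthetic: derived state 'absent' in Epsilon only — an autapomorphy, so it tells us nothing about relationships among taxa.
dermal ossicles (derived state 'present') is shared by Epsilon, Gamma, and Theta — a synapomorphy uniting that clade.
pollen tricolpate (derived state 'present') is shared by Epsilon and Theta — a synapomorphy uniting that clade.
Most parsimonious ingroup topology: ((Gamma,(Epsilon,Theta)),(Zeta,Alpha)).
Changes per character on this tree: prehensile tail: 1; retractile claws: 1; stem photosynthetic: 1; dermal ossicles: 1; pollen tricolpate: 1.
Total = 5.

5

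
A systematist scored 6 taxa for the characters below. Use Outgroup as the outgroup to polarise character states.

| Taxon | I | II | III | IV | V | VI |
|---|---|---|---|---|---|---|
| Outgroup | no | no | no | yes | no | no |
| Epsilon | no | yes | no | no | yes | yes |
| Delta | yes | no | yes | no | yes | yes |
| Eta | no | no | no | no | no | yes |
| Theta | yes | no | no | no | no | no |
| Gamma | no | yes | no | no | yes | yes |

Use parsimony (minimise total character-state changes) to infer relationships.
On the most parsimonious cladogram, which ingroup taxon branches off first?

Character polarity is set by the outgroup: the derived state is whichever differs from the outgroup's state, so for IV the derived state is 'no', and for the remaining characters it is 'yes'.
I (state 'yes') occurs in Delta and Theta but conflicts with the nesting implied by the other characters — most parsimoniously interpreted as homoplasy.
Only Epsilon and Gamma show the derived state 'yes' for II, supporting them as a clade.
III (derived state 'yes') is unique to Delta (autapomorphy; uninformative for grouping).
All ingroup taxa share the derived state 'no' for IV; it defines the ingroup but does not resolve relationships within it.
V: derived state 'yes' in Delta, Epsilon, and Gamma only — synapomorphy for {Delta, Epsilon, Gamma}.
Only Delta, Epsilon, Eta, and Gamma show the derived state 'yes' for VI, supporting them as a clade.
Most parsimonious ingroup topology: ((((Epsilon,Gamma),Delta),Eta),Theta).
Theta is sister to the clade containing all other ingroup taxa, so it is the earliest-diverging (most basal) ingroup lineage.

Theta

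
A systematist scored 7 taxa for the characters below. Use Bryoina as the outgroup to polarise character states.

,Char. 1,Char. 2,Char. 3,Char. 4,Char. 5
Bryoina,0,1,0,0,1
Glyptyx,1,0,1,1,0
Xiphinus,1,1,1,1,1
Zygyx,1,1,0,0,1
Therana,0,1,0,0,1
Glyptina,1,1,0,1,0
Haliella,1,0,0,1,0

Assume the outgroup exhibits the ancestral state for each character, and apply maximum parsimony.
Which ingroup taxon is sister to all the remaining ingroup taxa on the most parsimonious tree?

Therana

Character polarity is set by the outgroup: the derived state is whichever differs from the outgroup's state, so for Char. 2, Char. 5 the derived state is '0', and for the remaining characters it is '1'.
Only Glyptina, Glyptyx, Haliella, Xiphinus, and Zygyx show the derived state '1' for Char. 1, supporting them as a clade.
Only Glyptyx and Haliella show the derived state '0' for Char. 2, supporting them as a clade.
Char. 3 (state '1') occurs in Glyptyx and Xiphinus but conflicts with the nesting implied by the other characters — most parsimoniously interpreted as homoplasy.
Only Glyptina, Glyptyx, Haliella, and Xiphinus show the derived state '1' for Char. 4, supporting them as a clade.
Char. 5: derived state '0' in Glyptina, Glyptyx, and Haliella only — synapomorphy for {Glyptina, Glyptyx, Haliella}.
Most parsimonious ingroup topology: (((((Haliella,Glyptyx),Glyptina),Xiphinus),Zygyx),Therana).
Therana is sister to the clade containing all other ingroup taxa, so it is the earliest-diverging (most basal) ingroup lineage.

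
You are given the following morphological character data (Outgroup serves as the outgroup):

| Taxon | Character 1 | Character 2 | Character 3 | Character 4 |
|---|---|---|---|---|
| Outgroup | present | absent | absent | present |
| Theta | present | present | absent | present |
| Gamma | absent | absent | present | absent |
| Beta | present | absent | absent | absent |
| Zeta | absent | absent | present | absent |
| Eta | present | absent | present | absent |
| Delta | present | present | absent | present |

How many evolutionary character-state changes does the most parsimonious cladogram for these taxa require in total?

Character polarity is set by the outgroup: the derived state is whichever differs from the outgroup's state, so for Character 1, Character 4 the derived state is 'absent', and for the remaining characters it is 'present'.
Only Gamma and Zeta show the derived state 'absent' for Character 1, supporting them as a clade.
Character 2: derived state 'present' in Delta and Theta only — synapomorphy for {Delta, Theta}.
Only Eta, Gamma, and Zeta show the derived state 'present' for Character 3, supporting them as a clade.
Character 4 (derived state 'absent') is shared by Beta, Eta, Gamma, and Zeta — a synapomorphy uniting that clade.
Most parsimonious ingroup topology: ((Theta,Delta),(((Gamma,Zeta),Eta),Beta)).
Changes per character on this tree: Character 1: 1; Character 2: 1; Character 3: 1; Character 4: 1.
Total = 4.

4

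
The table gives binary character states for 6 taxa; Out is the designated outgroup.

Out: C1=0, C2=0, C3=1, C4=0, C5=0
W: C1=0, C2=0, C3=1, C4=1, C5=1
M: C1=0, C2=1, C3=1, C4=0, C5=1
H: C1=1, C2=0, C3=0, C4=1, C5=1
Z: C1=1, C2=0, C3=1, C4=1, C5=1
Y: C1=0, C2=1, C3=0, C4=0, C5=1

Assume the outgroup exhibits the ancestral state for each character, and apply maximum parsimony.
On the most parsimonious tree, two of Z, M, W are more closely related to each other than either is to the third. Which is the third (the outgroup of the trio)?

M

Character polarity is set by the outgroup: the derived state is whichever differs from the outgroup's state, so for C3 the derived state is '0', and for the remaining characters it is '1'.
C1: derived state '1' in H and Z only — synapomorphy for {H, Z}.
C2 (derived state '1') is shared by M and Y — a synapomorphy uniting that clade.
C3 groups H and Y, which is incompatible with the clades supported by the remaining characters; treating it as convergent (homoplasy) costs fewer steps than any alternative tree.
C4: derived state '1' in H, W, and Z only — synapomorphy for {H, W, Z}.
All ingroup taxa share the derived state '1' for C5; it defines the ingroup but does not resolve relationships within it.
Most parsimonious ingroup topology: ((W,(H,Z)),(M,Y)).
W and Z share a more recent common ancestor with each other than either does with M, so M is the least closely related of the three.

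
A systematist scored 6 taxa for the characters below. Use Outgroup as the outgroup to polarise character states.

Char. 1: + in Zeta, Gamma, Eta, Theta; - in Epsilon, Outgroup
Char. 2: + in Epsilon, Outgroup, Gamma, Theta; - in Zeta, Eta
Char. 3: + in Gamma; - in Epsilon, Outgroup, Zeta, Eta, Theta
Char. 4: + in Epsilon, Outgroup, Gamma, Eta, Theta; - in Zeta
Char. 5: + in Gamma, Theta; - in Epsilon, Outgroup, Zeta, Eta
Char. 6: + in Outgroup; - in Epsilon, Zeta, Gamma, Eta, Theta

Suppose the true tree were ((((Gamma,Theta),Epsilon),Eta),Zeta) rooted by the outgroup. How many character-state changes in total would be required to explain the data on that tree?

Map each character onto ((((Gamma,Theta),Epsilon),Eta),Zeta) (rooted by Outgroup) and count the minimum state changes it requires (Fitch parsimony):
Char. 1: 2; Char. 2: 2; Char. 3: 1; Char. 4: 1; Char. 5: 1; Char. 6: 1.
Total tree length = 8.

8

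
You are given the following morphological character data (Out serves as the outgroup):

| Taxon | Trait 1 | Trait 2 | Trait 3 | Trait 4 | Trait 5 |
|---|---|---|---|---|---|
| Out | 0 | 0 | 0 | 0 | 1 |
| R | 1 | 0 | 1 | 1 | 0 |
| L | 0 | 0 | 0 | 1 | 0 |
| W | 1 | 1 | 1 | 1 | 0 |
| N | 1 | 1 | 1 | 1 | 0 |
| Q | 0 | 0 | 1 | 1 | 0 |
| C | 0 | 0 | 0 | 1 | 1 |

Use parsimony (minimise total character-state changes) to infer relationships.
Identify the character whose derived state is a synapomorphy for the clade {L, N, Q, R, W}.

Character polarity is set by the outgroup: the derived state is whichever differs from the outgroup's state, so for Trait 5 the derived state is '0', and for the remaining characters it is '1'.
Trait 1 (derived state '1') is shared by N, R, and W — a synapomorphy uniting that clade.
Only N and W show the derived state '1' for Trait 2, supporting them as a clade.
Only N, Q, R, and W show the derived state '1' for Trait 3, supporting them as a clade.
Trait 4 (derived state '1') is shared by all ingroup taxa — unites the whole ingroup.
Trait 5: derived state '0' in L, N, Q, R, and W only — synapomorphy for {L, N, Q, R, W}.
Most parsimonious ingroup topology: ((((R,(W,N)),Q),L),C).
The clade {L, N, Q, R, W} is supported by Trait 5: its derived state '0' occurs in exactly those taxa and in no other taxon (including the outgroup).

Trait 5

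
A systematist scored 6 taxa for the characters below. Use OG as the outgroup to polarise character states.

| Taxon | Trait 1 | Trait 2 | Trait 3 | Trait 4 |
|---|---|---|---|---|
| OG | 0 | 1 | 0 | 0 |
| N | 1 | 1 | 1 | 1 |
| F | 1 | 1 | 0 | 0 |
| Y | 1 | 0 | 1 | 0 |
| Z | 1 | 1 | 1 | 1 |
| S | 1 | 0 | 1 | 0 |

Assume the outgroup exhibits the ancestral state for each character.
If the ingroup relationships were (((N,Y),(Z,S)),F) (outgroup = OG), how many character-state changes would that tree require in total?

Map each character onto (((N,Y),(Z,S)),F) (rooted by OG) and count the minimum state changes it requires (Fitch parsimony):
Trait 1: 1; Trait 2: 2; Trait 3: 1; Trait 4: 2.
Total tree length = 6.

6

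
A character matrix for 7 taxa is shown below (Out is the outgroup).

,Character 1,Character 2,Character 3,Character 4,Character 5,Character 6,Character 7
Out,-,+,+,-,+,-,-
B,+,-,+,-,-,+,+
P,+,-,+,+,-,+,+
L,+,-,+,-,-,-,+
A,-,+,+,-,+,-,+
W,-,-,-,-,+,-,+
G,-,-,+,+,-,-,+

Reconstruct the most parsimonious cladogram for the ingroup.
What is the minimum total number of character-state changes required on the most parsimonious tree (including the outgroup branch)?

8

Character polarity is set by the outgroup: the derived state is whichever differs from the outgroup's state, so for Character 2, Character 3, Character 5 the derived state is '-', and for the remaining characters it is '+'.
Only B, L, and P show the derived state '+' for Character 1, supporting them as a clade.
Character 2: derived state '-' in B, G, L, P, and W only — synapomorphy for {B, G, L, P, W}.
Character 3 (derived state '-') is unique to W (autapomorphy; uninformative for grouping).
Character 4 groups G and P, which is incompatible with the clades supported by the remaining characters; treating it as convergent (homoplasy) costs fewer steps than any alternative tree.
Only B, G, L, and P show the derived state '-' for Character 5, supporting them as a clade.
Only B and P show the derived state '+' for Character 6, supporting them as a clade.
Character 7 (derived state '+') is shared by all ingroup taxa — unites the whole ingroup.
Most parsimonious ingroup topology: (((((B,P),L),G),W),A).
Changes per character on this tree: Character 1: 1; Character 2: 1; Character 3: 1; Character 4: 2; Character 5: 1; Character 6: 1; Character 7: 1.
Total = 8.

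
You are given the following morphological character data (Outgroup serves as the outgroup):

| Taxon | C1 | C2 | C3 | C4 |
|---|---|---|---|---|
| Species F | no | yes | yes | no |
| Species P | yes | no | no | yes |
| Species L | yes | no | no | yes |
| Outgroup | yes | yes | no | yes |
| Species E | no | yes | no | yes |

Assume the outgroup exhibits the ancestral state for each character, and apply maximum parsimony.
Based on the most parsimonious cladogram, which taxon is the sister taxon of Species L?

Character polarity is set by the outgroup: the derived state is whichever differs from the outgroup's state, so for C1, C2, C4 the derived state is 'no', and for the remaining characters it is 'yes'.
C1 (derived state 'no') is shared by Species E and Species F — a synapomorphy uniting that clade.
Only Species L and Species P show the derived state 'no' for C2, supporting them as a clade.
C3 (derived state 'yes') is unique to Species F (autapomorphy; uninformative for grouping).
C4: derived state 'no' in Species F only — an autapomorphy, so it tells us nothing about relationships among taxa.
Most parsimonious ingroup topology: ((Species E,Species F),(Species L,Species P)).
Species L and Species P form a cherry on this tree, so they are sister taxa.

Species P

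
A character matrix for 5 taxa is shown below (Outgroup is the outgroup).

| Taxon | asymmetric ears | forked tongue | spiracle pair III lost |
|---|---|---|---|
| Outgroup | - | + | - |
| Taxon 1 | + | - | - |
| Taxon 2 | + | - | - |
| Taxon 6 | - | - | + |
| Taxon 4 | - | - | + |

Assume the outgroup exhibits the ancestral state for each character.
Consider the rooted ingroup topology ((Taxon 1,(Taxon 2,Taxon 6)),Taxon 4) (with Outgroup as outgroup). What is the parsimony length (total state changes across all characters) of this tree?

Map each character onto ((Taxon 1,(Taxon 2,Taxon 6)),Taxon 4) (rooted by Outgroup) and count the minimum state changes it requires (Fitch parsimony):
asymmetric ears: 2; forked tongue: 1; spiracle pair III lost: 2.
Total tree length = 5.

5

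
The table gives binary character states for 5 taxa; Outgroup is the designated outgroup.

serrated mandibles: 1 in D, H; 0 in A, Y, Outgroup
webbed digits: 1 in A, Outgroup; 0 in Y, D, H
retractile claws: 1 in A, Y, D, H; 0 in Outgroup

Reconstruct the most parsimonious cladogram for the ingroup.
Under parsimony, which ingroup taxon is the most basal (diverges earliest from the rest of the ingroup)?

Character polarity is set by the outgroup: the derived state is whichever differs from the outgroup's state, so for webbed digits the derived state is '0', and for the remaining characters it is '1'.
serrated mandibles: derived state '1' in D and H only — synapomorphy for {D, H}.
webbed digits (derived state '0') is shared by D, H, and Y — a synapomorphy uniting that clade.
All ingroup taxa share the derived state '1' for retractile claws; it defines the ingroup but does not resolve relationships within it.
Most parsimonious ingroup topology: (A,((D,H),Y)).
A is sister to the clade containing all other ingroup taxa, so it is the earliest-diverging (most basal) ingroup lineage.

A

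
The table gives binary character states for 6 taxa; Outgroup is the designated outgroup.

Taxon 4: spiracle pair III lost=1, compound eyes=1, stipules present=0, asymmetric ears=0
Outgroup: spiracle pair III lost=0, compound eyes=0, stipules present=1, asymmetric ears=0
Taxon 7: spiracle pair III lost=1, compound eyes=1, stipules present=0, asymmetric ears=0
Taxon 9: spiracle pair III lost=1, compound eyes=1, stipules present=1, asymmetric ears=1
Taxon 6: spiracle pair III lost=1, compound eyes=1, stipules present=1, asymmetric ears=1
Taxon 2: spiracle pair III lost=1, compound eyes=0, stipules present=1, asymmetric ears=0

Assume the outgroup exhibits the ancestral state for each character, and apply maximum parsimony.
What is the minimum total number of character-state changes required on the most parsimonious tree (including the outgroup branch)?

4

Character polarity is set by the outgroup: the derived state is whichever differs from the outgroup's state, so for stipules present the derived state is '0', and for the remaining characters it is '1'.
All ingroup taxa share the derived state '1' for spiracle pair III lost; it defines the ingroup but does not resolve relationships within it.
compound eyes (derived state '1') is shared by Taxon 4, Taxon 6, Taxon 7, and Taxon 9 — a synapomorphy uniting that clade.
stipules present: derived state '0' in Taxon 4 and Taxon 7 only — synapomorphy for {Taxon 4, Taxon 7}.
Only Taxon 6 and Taxon 9 show the derived state '1' for asymmetric ears, supporting them as a clade.
Most parsimonious ingroup topology: (((Taxon 6,Taxon 9),(Taxon 4,Taxon 7)),Taxon 2).
Changes per character on this tree: spiracle pair III lost: 1; compound eyes: 1; stipules present: 1; asymmetric ears: 1.
Total = 4.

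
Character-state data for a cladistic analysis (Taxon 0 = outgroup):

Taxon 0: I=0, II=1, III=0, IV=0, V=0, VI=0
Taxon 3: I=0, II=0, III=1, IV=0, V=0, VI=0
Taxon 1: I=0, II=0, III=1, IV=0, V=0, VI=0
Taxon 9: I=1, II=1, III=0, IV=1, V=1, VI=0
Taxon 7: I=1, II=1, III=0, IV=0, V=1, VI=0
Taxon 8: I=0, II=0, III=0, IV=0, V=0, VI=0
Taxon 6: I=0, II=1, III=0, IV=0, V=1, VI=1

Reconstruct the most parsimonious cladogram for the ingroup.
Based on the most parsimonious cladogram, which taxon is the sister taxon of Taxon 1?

Taxon 3

Character polarity is set by the outgroup: the derived state is whichever differs from the outgroup's state, so for II the derived state is '0', and for the remaining characters it is '1'.
I: derived state '1' in Taxon 7 and Taxon 9 only — synapomorphy for {Taxon 7, Taxon 9}.
II: derived state '0' in Taxon 1, Taxon 3, and Taxon 8 only — synapomorphy for {Taxon 1, Taxon 3, Taxon 8}.
III: derived state '1' in Taxon 1 and Taxon 3 only — synapomorphy for {Taxon 1, Taxon 3}.
IV: derived state '1' in Taxon 9 only — an autapomorphy, so it tells us nothing about relationships among taxa.
V (derived state '1') is shared by Taxon 6, Taxon 7, and Taxon 9 — a synapomorphy uniting that clade.
VI (derived state '1') is unique to Taxon 6 (autapomorphy; uninformative for grouping).
Most parsimonious ingroup topology: (((Taxon 3,Taxon 1),Taxon 8),((Taxon 9,Taxon 7),Taxon 6)).
Taxon 1 and Taxon 3 form a cherry on this tree, so they are sister taxa.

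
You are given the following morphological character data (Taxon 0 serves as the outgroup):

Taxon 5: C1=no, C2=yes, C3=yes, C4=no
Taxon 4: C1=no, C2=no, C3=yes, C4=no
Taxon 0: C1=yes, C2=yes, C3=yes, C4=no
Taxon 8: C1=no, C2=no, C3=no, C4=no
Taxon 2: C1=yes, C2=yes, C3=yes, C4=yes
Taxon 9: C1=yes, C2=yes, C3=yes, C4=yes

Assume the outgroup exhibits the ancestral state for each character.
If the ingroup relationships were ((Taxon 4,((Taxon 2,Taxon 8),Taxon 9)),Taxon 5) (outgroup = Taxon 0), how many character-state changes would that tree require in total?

8

Map each character onto ((Taxon 4,((Taxon 2,Taxon 8),Taxon 9)),Taxon 5) (rooted by Taxon 0) and count the minimum state changes it requires (Fitch parsimony):
C1: 3; C2: 2; C3: 1; C4: 2.
Total tree length = 8.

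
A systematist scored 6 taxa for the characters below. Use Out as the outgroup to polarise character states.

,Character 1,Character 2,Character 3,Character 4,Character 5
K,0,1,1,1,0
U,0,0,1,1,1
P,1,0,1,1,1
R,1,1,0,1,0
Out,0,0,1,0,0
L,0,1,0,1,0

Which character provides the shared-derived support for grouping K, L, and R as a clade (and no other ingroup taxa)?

Character polarity is set by the outgroup: the derived state is whichever differs from the outgroup's state, so for Character 3 the derived state is '0', and for the remaining characters it is '1'.
Character 1 (state '1') occurs in P and R but conflicts with the nesting implied by the other characters — most parsimoniously interpreted as homoplasy.
Character 2 (derived state '1') is shared by K, L, and R — a synapomorphy uniting that clade.
Character 3 (derived state '0') is shared by L and R — a synapomorphy uniting that clade.
All ingroup taxa share the derived state '1' for Character 4; it defines the ingroup but does not resolve relationships within it.
Only P and U show the derived state '1' for Character 5, supporting them as a clade.
Most parsimonious ingroup topology: ((P,U),((L,R),K)).
The clade {K, L, R} is supported by Character 2: its derived state '1' occurs in exactly those taxa and in no other taxon (including the outgroup).

Character 2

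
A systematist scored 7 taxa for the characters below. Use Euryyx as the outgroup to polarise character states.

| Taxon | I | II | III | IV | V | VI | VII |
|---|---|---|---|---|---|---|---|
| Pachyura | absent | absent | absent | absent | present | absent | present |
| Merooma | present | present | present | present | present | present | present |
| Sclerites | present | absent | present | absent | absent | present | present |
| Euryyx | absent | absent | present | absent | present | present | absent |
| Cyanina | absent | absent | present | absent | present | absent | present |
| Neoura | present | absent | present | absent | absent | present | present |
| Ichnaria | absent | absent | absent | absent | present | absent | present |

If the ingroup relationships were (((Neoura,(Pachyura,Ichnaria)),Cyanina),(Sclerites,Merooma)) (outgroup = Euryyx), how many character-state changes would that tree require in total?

Map each character onto (((Neoura,(Pachyura,Ichnaria)),Cyanina),(Sclerites,Merooma)) (rooted by Euryyx) and count the minimum state changes it requires (Fitch parsimony):
I: 2; II: 1; III: 1; IV: 1; V: 2; VI: 2; VII: 1.
Total tree length = 10.

10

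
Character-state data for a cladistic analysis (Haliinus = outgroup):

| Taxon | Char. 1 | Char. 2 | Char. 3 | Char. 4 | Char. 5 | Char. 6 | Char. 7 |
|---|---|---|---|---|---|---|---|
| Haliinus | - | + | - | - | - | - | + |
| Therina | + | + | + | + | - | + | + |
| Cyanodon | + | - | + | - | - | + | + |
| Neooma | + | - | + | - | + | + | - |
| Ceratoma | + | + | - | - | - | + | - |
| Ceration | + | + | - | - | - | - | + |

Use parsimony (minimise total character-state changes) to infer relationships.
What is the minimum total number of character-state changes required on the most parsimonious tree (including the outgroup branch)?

Character polarity is set by the outgroup: the derived state is whichever differs from the outgroup's state, so for Char. 2, Char. 7 the derived state is '-', and for the remaining characters it is '+'.
Char. 1 (derived state '+') is shared by all ingroup taxa — unites the whole ingroup.
Only Cyanodon and Neooma show the derived state '-' for Char. 2, supporting them as a clade.
Char. 3 (derived state '+') is shared by Cyanodon, Neooma, and Therina — a synapomorphy uniting that clade.
Char. 4 (derived state '+') is unique to Therina (autapomorphy; uninformative for grouping).
Char. 5: derived state '+' in Neooma only — an autapomorphy, so it tells us nothing about relationships among taxa.
Char. 6: derived state '+' in Ceratoma, Cyanodon, Neooma, and Therina only — synapomorphy for {Ceratoma, Cyanodon, Neooma, Therina}.
Char. 7 groups Ceratoma and Neooma, which is incompatible with the clades supported by the remaining characters; treating it as convergent (homoplasy) costs fewer steps than any alternative tree.
Most parsimonious ingroup topology: (((Therina,(Cyanodon,Neooma)),Ceratoma),Ceration).
Changes per character on this tree: Char. 1: 1; Char. 2: 1; Char. 3: 1; Char. 4: 1; Char. 5: 1; Char. 6: 1; Char. 7: 2.
Total = 8.

8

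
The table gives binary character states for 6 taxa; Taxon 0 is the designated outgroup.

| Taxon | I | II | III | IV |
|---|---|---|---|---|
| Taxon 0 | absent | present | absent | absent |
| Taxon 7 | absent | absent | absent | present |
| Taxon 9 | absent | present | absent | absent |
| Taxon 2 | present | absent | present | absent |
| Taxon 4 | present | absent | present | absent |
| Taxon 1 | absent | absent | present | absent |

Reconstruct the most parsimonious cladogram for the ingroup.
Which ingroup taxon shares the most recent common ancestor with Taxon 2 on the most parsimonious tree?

Taxon 4

Character polarity is set by the outgroup: the derived state is whichever differs from the outgroup's state, so for II the derived state is 'absent', and for the remaining characters it is 'present'.
Only Taxon 2 and Taxon 4 show the derived state 'present' for I, supporting them as a clade.
II (derived state 'absent') is shared by Taxon 1, Taxon 2, Taxon 4, and Taxon 7 — a synapomorphy uniting that clade.
Only Taxon 1, Taxon 2, and Taxon 4 show the derived state 'present' for III, supporting them as a clade.
IV (derived state 'present') is unique to Taxon 7 (autapomorphy; uninformative for grouping).
Most parsimonious ingroup topology: ((Taxon 7,((Taxon 2,Taxon 4),Taxon 1)),Taxon 9).
Taxon 2 and Taxon 4 form a cherry on this tree, so they are sister taxa.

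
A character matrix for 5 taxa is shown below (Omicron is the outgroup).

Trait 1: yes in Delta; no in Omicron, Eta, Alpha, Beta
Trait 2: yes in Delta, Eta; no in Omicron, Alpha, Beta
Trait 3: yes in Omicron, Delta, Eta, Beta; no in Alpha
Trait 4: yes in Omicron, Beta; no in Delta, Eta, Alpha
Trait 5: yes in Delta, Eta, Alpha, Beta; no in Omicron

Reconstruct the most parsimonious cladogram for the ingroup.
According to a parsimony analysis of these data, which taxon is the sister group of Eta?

Delta

Character polarity is set by the outgroup: the derived state is whichever differs from the outgroup's state, so for Trait 3, Trait 4 the derived state is 'no', and for the remaining characters it is 'yes'.
Trait 1 (derived state 'yes') is unique to Delta (autapomorphy; uninformative for grouping).
Trait 2 (derived state 'yes') is shared by Delta and Eta — a synapomorphy uniting that clade.
Trait 3: derived state 'no' in Alpha only — an autapomorphy, so it tells us nothing about relationships among taxa.
Only Alpha, Delta, and Eta show the derived state 'no' for Trait 4, supporting them as a clade.
All ingroup taxa share the derived state 'yes' for Trait 5; it defines the ingroup but does not resolve relationships within it.
Most parsimonious ingroup topology: (((Delta,Eta),Alpha),Beta).
Eta and Delta form a cherry on this tree, so they are sister taxa.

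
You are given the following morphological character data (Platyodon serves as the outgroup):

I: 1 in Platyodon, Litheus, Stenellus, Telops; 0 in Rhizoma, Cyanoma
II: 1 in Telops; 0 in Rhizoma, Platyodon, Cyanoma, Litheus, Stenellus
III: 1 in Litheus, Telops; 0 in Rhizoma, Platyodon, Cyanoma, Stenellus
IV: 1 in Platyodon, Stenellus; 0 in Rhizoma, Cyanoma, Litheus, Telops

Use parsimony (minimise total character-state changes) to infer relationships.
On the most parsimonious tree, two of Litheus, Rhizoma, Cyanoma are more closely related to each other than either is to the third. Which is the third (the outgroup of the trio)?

Litheus

Character polarity is set by the outgroup: the derived state is whichever differs from the outgroup's state, so for I, IV the derived state is '0', and for the remaining characters it is '1'.
I (derived state '0') is shared by Cyanoma and Rhizoma — a synapomorphy uniting that clade.
II: derived state '1' in Telops only — an autapomorphy, so it tells us nothing about relationships among taxa.
Only Litheus and Telops show the derived state '1' for III, supporting them as a clade.
Only Cyanoma, Litheus, Rhizoma, and Telops show the derived state '0' for IV, supporting them as a clade.
Most parsimonious ingroup topology: (((Telops,Litheus),(Cyanoma,Rhizoma)),Stenellus).
Cyanoma and Rhizoma share a more recent common ancestor with each other than either does with Litheus, so Litheus is the least closely related of the three.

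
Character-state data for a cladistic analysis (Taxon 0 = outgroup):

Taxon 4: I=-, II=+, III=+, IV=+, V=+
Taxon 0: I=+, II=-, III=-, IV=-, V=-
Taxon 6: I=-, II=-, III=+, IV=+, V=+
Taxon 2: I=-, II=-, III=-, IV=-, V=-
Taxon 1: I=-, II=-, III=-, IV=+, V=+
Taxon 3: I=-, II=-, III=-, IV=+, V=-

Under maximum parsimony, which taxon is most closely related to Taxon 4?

Taxon 6

Character polarity is set by the outgroup: the derived state is whichever differs from the outgroup's state, so for I the derived state is '-', and for the remaining characters it is '+'.
I (derived state '-') is shared by all ingroup taxa — unites the whole ingroup.
II (derived state '+') is unique to Taxon 4 (autapomorphy; uninformative for grouping).
III (derived state '+') is shared by Taxon 4 and Taxon 6 — a synapomorphy uniting that clade.
IV: derived state '+' in Taxon 1, Taxon 3, Taxon 4, and Taxon 6 only — synapomorphy for {Taxon 1, Taxon 3, Taxon 4, Taxon 6}.
V (derived state '+') is shared by Taxon 1, Taxon 4, and Taxon 6 — a synapomorphy uniting that clade.
Most parsimonious ingroup topology: (((Taxon 1,(Taxon 4,Taxon 6)),Taxon 3),Taxon 2).
Taxon 4 and Taxon 6 form a cherry on this tree, so they are sister taxa.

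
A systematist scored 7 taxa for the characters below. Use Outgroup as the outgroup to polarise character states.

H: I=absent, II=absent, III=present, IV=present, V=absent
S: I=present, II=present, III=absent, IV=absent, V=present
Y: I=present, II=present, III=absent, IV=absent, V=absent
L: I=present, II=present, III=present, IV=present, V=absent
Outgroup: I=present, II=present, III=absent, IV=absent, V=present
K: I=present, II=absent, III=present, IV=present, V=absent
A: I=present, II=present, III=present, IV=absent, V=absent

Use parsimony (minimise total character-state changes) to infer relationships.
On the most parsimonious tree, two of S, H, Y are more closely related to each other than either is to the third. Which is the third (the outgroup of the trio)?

Character polarity is set by the outgroup: the derived state is whichever differs from the outgroup's state, so for I, II, V the derived state is 'absent', and for the remaining characters it is 'present'.
I: derived state 'absent' in H only — an autapomorphy, so it tells us nothing about relationships among taxa.
II (derived state 'absent') is shared by H and K — a synapomorphy uniting that clade.
III (derived state 'present') is shared by A, H, K, and L — a synapomorphy uniting that clade.
IV (derived state 'present') is shared by H, K, and L — a synapomorphy uniting that clade.
Only A, H, K, L, and Y show the derived state 'absent' for V, supporting them as a clade.
Most parsimonious ingroup topology: (S,((((K,H),L),A),Y)).
Y and H share a more recent common ancestor with each other than either does with S, so S is the least closely related of the three.

S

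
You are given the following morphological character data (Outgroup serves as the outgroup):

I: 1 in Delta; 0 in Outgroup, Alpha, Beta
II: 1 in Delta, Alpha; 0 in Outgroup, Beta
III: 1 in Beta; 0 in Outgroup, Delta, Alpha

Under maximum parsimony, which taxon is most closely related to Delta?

The outgroup has state '0' for every character, so '1' is the derived state throughout.
I: derived state '1' in Delta only — an autapomorphy, so it tells us nothing about relationships among taxa.
II (derived state '1') is shared by Alpha and Delta — a synapomorphy uniting that clade.
III (derived state '1') is unique to Beta (autapomorphy; uninformative for grouping).
Most parsimonious ingroup topology: ((Delta,Alpha),Beta).
Delta and Alpha form a cherry on this tree, so they are sister taxa.

Alpha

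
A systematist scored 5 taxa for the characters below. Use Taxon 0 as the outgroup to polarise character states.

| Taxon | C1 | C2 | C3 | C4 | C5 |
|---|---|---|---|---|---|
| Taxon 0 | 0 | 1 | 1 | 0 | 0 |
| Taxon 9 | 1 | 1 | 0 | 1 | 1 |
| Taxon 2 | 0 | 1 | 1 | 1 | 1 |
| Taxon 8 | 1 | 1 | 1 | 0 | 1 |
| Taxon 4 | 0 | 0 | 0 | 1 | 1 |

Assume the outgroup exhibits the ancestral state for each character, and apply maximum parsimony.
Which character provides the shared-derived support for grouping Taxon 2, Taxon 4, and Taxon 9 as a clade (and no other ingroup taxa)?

C4

Character polarity is set by the outgroup: the derived state is whichever differs from the outgroup's state, so for C2, C3 the derived state is '0', and for the remaining characters it is '1'.
C1 (state '1') occurs in Taxon 8 and Taxon 9 but conflicts with the nesting implied by the other characters — most parsimoniously interpreted as homoplasy.
C2 (derived state '0') is unique to Taxon 4 (autapomorphy; uninformative for grouping).
C3 (derived state '0') is shared by Taxon 4 and Taxon 9 — a synapomorphy uniting that clade.
Only Taxon 2, Taxon 4, and Taxon 9 show the derived state '1' for C4, supporting them as a clade.
C5 (derived state '1') is shared by all ingroup taxa — unites the whole ingroup.
Most parsimonious ingroup topology: (((Taxon 9,Taxon 4),Taxon 2),Taxon 8).
The clade {Taxon 2, Taxon 4, Taxon 9} is supported by C4: its derived state '1' occurs in exactly those taxa and in no other taxon (including the outgroup).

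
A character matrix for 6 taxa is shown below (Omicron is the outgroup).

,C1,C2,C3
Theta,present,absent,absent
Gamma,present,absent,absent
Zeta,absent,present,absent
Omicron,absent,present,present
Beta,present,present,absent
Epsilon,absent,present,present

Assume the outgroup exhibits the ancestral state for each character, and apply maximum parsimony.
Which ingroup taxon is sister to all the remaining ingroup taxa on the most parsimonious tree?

Character polarity is set by the outgroup: the derived state is whichever differs from the outgroup's state, so for C2, C3 the derived state is 'absent', and for the remaining characters it is 'present'.
C1: derived state 'present' in Beta, Gamma, and Theta only — synapomorphy for {Beta, Gamma, Theta}.
Only Gamma and Theta show the derived state 'absent' for C2, supporting them as a clade.
C3 (derived state 'absent') is shared by Beta, Gamma, Theta, and Zeta — a synapomorphy uniting that clade.
Most parsimonious ingroup topology: (((Beta,(Gamma,Theta)),Zeta),Epsilon).
Epsilon is sister to the clade containing all other ingroup taxa, so it is the earliest-diverging (most basal) ingroup lineage.

Epsilon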